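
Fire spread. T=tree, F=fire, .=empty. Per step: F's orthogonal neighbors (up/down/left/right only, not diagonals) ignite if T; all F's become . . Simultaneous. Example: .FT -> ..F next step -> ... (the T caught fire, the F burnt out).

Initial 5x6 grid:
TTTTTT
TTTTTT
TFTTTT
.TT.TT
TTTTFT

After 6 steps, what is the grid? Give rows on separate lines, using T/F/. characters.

Step 1: 7 trees catch fire, 2 burn out
  TTTTTT
  TFTTTT
  F.FTTT
  .FT.FT
  TTTF.F
Step 2: 9 trees catch fire, 7 burn out
  TFTTTT
  F.FTTT
  ...FFT
  ..F..F
  TFF...
Step 3: 6 trees catch fire, 9 burn out
  F.FTTT
  ...FFT
  .....F
  ......
  F.....
Step 4: 3 trees catch fire, 6 burn out
  ...FFT
  .....F
  ......
  ......
  ......
Step 5: 1 trees catch fire, 3 burn out
  .....F
  ......
  ......
  ......
  ......
Step 6: 0 trees catch fire, 1 burn out
  ......
  ......
  ......
  ......
  ......

......
......
......
......
......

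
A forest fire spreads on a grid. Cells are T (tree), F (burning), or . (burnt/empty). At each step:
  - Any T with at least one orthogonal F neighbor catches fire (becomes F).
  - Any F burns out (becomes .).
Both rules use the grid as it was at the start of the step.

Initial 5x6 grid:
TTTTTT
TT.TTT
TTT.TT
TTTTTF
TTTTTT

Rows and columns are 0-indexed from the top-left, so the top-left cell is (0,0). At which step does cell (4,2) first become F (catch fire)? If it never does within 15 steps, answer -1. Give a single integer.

Step 1: cell (4,2)='T' (+3 fires, +1 burnt)
Step 2: cell (4,2)='T' (+4 fires, +3 burnt)
Step 3: cell (4,2)='T' (+4 fires, +4 burnt)
Step 4: cell (4,2)='F' (+5 fires, +4 burnt)
  -> target ignites at step 4
Step 5: cell (4,2)='.' (+4 fires, +5 burnt)
Step 6: cell (4,2)='.' (+4 fires, +4 burnt)
Step 7: cell (4,2)='.' (+2 fires, +4 burnt)
Step 8: cell (4,2)='.' (+1 fires, +2 burnt)
Step 9: cell (4,2)='.' (+0 fires, +1 burnt)
  fire out at step 9

4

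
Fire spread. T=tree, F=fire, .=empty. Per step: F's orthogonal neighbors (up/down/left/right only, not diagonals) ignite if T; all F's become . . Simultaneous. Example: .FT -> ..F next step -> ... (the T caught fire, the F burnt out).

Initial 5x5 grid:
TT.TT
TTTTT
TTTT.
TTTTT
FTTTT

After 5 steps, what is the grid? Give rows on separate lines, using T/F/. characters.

Step 1: 2 trees catch fire, 1 burn out
  TT.TT
  TTTTT
  TTTT.
  FTTTT
  .FTTT
Step 2: 3 trees catch fire, 2 burn out
  TT.TT
  TTTTT
  FTTT.
  .FTTT
  ..FTT
Step 3: 4 trees catch fire, 3 burn out
  TT.TT
  FTTTT
  .FTT.
  ..FTT
  ...FT
Step 4: 5 trees catch fire, 4 burn out
  FT.TT
  .FTTT
  ..FT.
  ...FT
  ....F
Step 5: 4 trees catch fire, 5 burn out
  .F.TT
  ..FTT
  ...F.
  ....F
  .....

.F.TT
..FTT
...F.
....F
.....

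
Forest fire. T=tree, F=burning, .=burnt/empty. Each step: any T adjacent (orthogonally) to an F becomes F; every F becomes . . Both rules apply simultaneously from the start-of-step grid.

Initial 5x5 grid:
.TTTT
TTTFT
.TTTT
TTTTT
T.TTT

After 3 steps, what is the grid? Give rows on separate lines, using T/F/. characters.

Step 1: 4 trees catch fire, 1 burn out
  .TTFT
  TTF.F
  .TTFT
  TTTTT
  T.TTT
Step 2: 6 trees catch fire, 4 burn out
  .TF.F
  TF...
  .TF.F
  TTTFT
  T.TTT
Step 3: 6 trees catch fire, 6 burn out
  .F...
  F....
  .F...
  TTF.F
  T.TFT

.F...
F....
.F...
TTF.F
T.TFT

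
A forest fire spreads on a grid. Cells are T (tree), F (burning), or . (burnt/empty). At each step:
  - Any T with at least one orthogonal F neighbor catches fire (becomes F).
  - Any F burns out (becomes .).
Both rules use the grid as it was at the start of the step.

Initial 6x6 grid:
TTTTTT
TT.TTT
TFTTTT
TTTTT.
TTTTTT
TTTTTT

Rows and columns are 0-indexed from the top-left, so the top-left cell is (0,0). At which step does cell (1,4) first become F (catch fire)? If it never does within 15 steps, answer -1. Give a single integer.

Step 1: cell (1,4)='T' (+4 fires, +1 burnt)
Step 2: cell (1,4)='T' (+6 fires, +4 burnt)
Step 3: cell (1,4)='T' (+8 fires, +6 burnt)
Step 4: cell (1,4)='F' (+7 fires, +8 burnt)
  -> target ignites at step 4
Step 5: cell (1,4)='.' (+4 fires, +7 burnt)
Step 6: cell (1,4)='.' (+3 fires, +4 burnt)
Step 7: cell (1,4)='.' (+1 fires, +3 burnt)
Step 8: cell (1,4)='.' (+0 fires, +1 burnt)
  fire out at step 8

4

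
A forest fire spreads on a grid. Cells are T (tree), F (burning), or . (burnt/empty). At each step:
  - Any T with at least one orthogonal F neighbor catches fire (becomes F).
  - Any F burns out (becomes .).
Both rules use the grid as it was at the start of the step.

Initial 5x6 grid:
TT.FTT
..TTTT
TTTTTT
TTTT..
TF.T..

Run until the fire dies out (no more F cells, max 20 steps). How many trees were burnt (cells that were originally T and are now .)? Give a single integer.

Step 1: +4 fires, +2 burnt (F count now 4)
Step 2: +7 fires, +4 burnt (F count now 7)
Step 3: +5 fires, +7 burnt (F count now 5)
Step 4: +2 fires, +5 burnt (F count now 2)
Step 5: +0 fires, +2 burnt (F count now 0)
Fire out after step 5
Initially T: 20, now '.': 28
Total burnt (originally-T cells now '.'): 18

Answer: 18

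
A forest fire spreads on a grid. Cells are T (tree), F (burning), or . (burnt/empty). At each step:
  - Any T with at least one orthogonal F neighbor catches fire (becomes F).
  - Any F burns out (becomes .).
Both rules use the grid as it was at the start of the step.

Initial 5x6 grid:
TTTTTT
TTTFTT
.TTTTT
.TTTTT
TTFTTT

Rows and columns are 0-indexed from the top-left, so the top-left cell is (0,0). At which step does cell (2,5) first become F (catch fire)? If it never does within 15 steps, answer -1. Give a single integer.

Step 1: cell (2,5)='T' (+7 fires, +2 burnt)
Step 2: cell (2,5)='T' (+10 fires, +7 burnt)
Step 3: cell (2,5)='F' (+7 fires, +10 burnt)
  -> target ignites at step 3
Step 4: cell (2,5)='.' (+2 fires, +7 burnt)
Step 5: cell (2,5)='.' (+0 fires, +2 burnt)
  fire out at step 5

3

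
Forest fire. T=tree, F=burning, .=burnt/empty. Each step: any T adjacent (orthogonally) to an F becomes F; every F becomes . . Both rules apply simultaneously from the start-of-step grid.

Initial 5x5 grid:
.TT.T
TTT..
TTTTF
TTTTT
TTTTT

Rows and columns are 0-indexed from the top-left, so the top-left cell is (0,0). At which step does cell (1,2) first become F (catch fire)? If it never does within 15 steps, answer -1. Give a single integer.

Step 1: cell (1,2)='T' (+2 fires, +1 burnt)
Step 2: cell (1,2)='T' (+3 fires, +2 burnt)
Step 3: cell (1,2)='F' (+4 fires, +3 burnt)
  -> target ignites at step 3
Step 4: cell (1,2)='.' (+5 fires, +4 burnt)
Step 5: cell (1,2)='.' (+4 fires, +5 burnt)
Step 6: cell (1,2)='.' (+1 fires, +4 burnt)
Step 7: cell (1,2)='.' (+0 fires, +1 burnt)
  fire out at step 7

3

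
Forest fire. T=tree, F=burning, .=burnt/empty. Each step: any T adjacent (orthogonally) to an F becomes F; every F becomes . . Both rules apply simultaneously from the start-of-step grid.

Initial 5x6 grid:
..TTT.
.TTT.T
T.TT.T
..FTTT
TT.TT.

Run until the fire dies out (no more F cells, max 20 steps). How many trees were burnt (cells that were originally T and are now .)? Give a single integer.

Step 1: +2 fires, +1 burnt (F count now 2)
Step 2: +4 fires, +2 burnt (F count now 4)
Step 3: +5 fires, +4 burnt (F count now 5)
Step 4: +2 fires, +5 burnt (F count now 2)
Step 5: +2 fires, +2 burnt (F count now 2)
Step 6: +0 fires, +2 burnt (F count now 0)
Fire out after step 6
Initially T: 18, now '.': 27
Total burnt (originally-T cells now '.'): 15

Answer: 15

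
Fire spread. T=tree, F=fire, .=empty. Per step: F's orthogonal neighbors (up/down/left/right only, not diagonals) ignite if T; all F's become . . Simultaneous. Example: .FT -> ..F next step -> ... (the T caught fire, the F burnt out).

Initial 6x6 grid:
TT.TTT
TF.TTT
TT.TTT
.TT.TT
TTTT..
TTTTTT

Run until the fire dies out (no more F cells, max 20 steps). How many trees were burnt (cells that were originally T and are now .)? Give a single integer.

Answer: 17

Derivation:
Step 1: +3 fires, +1 burnt (F count now 3)
Step 2: +3 fires, +3 burnt (F count now 3)
Step 3: +2 fires, +3 burnt (F count now 2)
Step 4: +3 fires, +2 burnt (F count now 3)
Step 5: +3 fires, +3 burnt (F count now 3)
Step 6: +1 fires, +3 burnt (F count now 1)
Step 7: +1 fires, +1 burnt (F count now 1)
Step 8: +1 fires, +1 burnt (F count now 1)
Step 9: +0 fires, +1 burnt (F count now 0)
Fire out after step 9
Initially T: 28, now '.': 25
Total burnt (originally-T cells now '.'): 17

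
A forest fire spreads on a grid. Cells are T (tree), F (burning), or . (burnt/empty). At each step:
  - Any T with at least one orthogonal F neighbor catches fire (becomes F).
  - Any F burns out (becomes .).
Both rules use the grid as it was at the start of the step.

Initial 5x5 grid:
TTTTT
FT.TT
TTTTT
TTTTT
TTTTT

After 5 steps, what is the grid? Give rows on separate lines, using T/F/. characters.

Step 1: 3 trees catch fire, 1 burn out
  FTTTT
  .F.TT
  FTTTT
  TTTTT
  TTTTT
Step 2: 3 trees catch fire, 3 burn out
  .FTTT
  ...TT
  .FTTT
  FTTTT
  TTTTT
Step 3: 4 trees catch fire, 3 burn out
  ..FTT
  ...TT
  ..FTT
  .FTTT
  FTTTT
Step 4: 4 trees catch fire, 4 burn out
  ...FT
  ...TT
  ...FT
  ..FTT
  .FTTT
Step 5: 5 trees catch fire, 4 burn out
  ....F
  ...FT
  ....F
  ...FT
  ..FTT

....F
...FT
....F
...FT
..FTT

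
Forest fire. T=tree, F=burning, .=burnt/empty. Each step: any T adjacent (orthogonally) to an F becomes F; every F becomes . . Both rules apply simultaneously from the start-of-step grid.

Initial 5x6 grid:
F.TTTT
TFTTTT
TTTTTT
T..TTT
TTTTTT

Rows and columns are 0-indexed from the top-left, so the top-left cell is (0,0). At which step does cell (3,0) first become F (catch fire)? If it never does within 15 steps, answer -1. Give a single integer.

Step 1: cell (3,0)='T' (+3 fires, +2 burnt)
Step 2: cell (3,0)='T' (+4 fires, +3 burnt)
Step 3: cell (3,0)='F' (+4 fires, +4 burnt)
  -> target ignites at step 3
Step 4: cell (3,0)='.' (+5 fires, +4 burnt)
Step 5: cell (3,0)='.' (+5 fires, +5 burnt)
Step 6: cell (3,0)='.' (+3 fires, +5 burnt)
Step 7: cell (3,0)='.' (+1 fires, +3 burnt)
Step 8: cell (3,0)='.' (+0 fires, +1 burnt)
  fire out at step 8

3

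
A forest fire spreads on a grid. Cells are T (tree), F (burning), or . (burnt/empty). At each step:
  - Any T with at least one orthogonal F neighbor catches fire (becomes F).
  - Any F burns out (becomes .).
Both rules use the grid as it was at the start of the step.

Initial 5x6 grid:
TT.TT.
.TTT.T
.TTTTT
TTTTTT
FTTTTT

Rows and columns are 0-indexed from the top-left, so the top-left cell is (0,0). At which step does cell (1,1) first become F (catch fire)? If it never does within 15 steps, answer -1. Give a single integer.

Step 1: cell (1,1)='T' (+2 fires, +1 burnt)
Step 2: cell (1,1)='T' (+2 fires, +2 burnt)
Step 3: cell (1,1)='T' (+3 fires, +2 burnt)
Step 4: cell (1,1)='F' (+4 fires, +3 burnt)
  -> target ignites at step 4
Step 5: cell (1,1)='.' (+5 fires, +4 burnt)
Step 6: cell (1,1)='.' (+4 fires, +5 burnt)
Step 7: cell (1,1)='.' (+2 fires, +4 burnt)
Step 8: cell (1,1)='.' (+2 fires, +2 burnt)
Step 9: cell (1,1)='.' (+0 fires, +2 burnt)
  fire out at step 9

4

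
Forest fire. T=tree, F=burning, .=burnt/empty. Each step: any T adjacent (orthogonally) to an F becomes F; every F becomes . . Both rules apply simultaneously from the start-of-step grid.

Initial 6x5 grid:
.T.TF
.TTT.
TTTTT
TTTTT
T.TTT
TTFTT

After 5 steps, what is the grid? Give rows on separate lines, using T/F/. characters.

Step 1: 4 trees catch fire, 2 burn out
  .T.F.
  .TTT.
  TTTTT
  TTTTT
  T.FTT
  TF.FT
Step 2: 5 trees catch fire, 4 burn out
  .T...
  .TTF.
  TTTTT
  TTFTT
  T..FT
  F...F
Step 3: 7 trees catch fire, 5 burn out
  .T...
  .TF..
  TTFFT
  TF.FT
  F...F
  .....
Step 4: 5 trees catch fire, 7 burn out
  .T...
  .F...
  TF..F
  F...F
  .....
  .....
Step 5: 2 trees catch fire, 5 burn out
  .F...
  .....
  F....
  .....
  .....
  .....

.F...
.....
F....
.....
.....
.....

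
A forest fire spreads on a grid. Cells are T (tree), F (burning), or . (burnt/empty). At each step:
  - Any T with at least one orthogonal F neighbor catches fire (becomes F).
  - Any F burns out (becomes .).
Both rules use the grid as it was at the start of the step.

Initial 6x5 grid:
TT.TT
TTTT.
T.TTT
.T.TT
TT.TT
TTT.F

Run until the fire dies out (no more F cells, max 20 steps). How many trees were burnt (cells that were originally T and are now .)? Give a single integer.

Answer: 16

Derivation:
Step 1: +1 fires, +1 burnt (F count now 1)
Step 2: +2 fires, +1 burnt (F count now 2)
Step 3: +2 fires, +2 burnt (F count now 2)
Step 4: +1 fires, +2 burnt (F count now 1)
Step 5: +2 fires, +1 burnt (F count now 2)
Step 6: +2 fires, +2 burnt (F count now 2)
Step 7: +2 fires, +2 burnt (F count now 2)
Step 8: +2 fires, +2 burnt (F count now 2)
Step 9: +2 fires, +2 burnt (F count now 2)
Step 10: +0 fires, +2 burnt (F count now 0)
Fire out after step 10
Initially T: 22, now '.': 24
Total burnt (originally-T cells now '.'): 16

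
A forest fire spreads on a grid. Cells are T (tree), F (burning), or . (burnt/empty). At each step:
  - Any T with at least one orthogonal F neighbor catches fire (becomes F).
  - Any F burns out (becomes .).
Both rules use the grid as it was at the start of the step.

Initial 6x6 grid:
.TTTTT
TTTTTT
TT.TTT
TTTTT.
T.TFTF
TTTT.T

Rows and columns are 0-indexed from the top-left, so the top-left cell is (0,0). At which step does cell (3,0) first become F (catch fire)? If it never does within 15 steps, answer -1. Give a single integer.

Step 1: cell (3,0)='T' (+5 fires, +2 burnt)
Step 2: cell (3,0)='T' (+4 fires, +5 burnt)
Step 3: cell (3,0)='T' (+4 fires, +4 burnt)
Step 4: cell (3,0)='F' (+7 fires, +4 burnt)
  -> target ignites at step 4
Step 5: cell (3,0)='.' (+6 fires, +7 burnt)
Step 6: cell (3,0)='.' (+3 fires, +6 burnt)
Step 7: cell (3,0)='.' (+0 fires, +3 burnt)
  fire out at step 7

4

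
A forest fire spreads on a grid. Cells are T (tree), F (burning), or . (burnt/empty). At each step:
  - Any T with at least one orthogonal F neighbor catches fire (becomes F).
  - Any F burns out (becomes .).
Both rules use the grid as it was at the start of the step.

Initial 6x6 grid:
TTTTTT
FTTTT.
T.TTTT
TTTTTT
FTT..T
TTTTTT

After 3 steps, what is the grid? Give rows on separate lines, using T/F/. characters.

Step 1: 6 trees catch fire, 2 burn out
  FTTTTT
  .FTTT.
  F.TTTT
  FTTTTT
  .FT..T
  FTTTTT
Step 2: 5 trees catch fire, 6 burn out
  .FTTTT
  ..FTT.
  ..TTTT
  .FTTTT
  ..F..T
  .FTTTT
Step 3: 5 trees catch fire, 5 burn out
  ..FTTT
  ...FT.
  ..FTTT
  ..FTTT
  .....T
  ..FTTT

..FTTT
...FT.
..FTTT
..FTTT
.....T
..FTTT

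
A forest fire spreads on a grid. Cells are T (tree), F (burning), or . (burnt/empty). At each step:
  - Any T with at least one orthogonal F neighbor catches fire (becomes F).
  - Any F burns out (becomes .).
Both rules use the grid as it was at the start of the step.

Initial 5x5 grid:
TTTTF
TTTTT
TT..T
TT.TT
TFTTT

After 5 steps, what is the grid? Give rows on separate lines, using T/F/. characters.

Step 1: 5 trees catch fire, 2 burn out
  TTTF.
  TTTTF
  TT..T
  TF.TT
  F.FTT
Step 2: 6 trees catch fire, 5 burn out
  TTF..
  TTTF.
  TF..F
  F..TT
  ...FT
Step 3: 7 trees catch fire, 6 burn out
  TF...
  TFF..
  F....
  ...FF
  ....F
Step 4: 2 trees catch fire, 7 burn out
  F....
  F....
  .....
  .....
  .....
Step 5: 0 trees catch fire, 2 burn out
  .....
  .....
  .....
  .....
  .....

.....
.....
.....
.....
.....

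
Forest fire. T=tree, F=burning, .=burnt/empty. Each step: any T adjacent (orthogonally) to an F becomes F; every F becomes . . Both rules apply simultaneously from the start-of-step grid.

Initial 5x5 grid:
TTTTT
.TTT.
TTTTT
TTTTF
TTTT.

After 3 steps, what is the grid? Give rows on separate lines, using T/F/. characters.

Step 1: 2 trees catch fire, 1 burn out
  TTTTT
  .TTT.
  TTTTF
  TTTF.
  TTTT.
Step 2: 3 trees catch fire, 2 burn out
  TTTTT
  .TTT.
  TTTF.
  TTF..
  TTTF.
Step 3: 4 trees catch fire, 3 burn out
  TTTTT
  .TTF.
  TTF..
  TF...
  TTF..

TTTTT
.TTF.
TTF..
TF...
TTF..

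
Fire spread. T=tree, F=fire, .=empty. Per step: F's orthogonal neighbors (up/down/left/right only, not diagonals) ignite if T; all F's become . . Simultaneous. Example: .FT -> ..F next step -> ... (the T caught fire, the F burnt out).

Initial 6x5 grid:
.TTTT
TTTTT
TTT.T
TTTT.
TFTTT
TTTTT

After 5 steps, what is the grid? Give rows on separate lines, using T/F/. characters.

Step 1: 4 trees catch fire, 1 burn out
  .TTTT
  TTTTT
  TTT.T
  TFTT.
  F.FTT
  TFTTT
Step 2: 6 trees catch fire, 4 burn out
  .TTTT
  TTTTT
  TFT.T
  F.FT.
  ...FT
  F.FTT
Step 3: 6 trees catch fire, 6 burn out
  .TTTT
  TFTTT
  F.F.T
  ...F.
  ....F
  ...FT
Step 4: 4 trees catch fire, 6 burn out
  .FTTT
  F.FTT
  ....T
  .....
  .....
  ....F
Step 5: 2 trees catch fire, 4 burn out
  ..FTT
  ...FT
  ....T
  .....
  .....
  .....

..FTT
...FT
....T
.....
.....
.....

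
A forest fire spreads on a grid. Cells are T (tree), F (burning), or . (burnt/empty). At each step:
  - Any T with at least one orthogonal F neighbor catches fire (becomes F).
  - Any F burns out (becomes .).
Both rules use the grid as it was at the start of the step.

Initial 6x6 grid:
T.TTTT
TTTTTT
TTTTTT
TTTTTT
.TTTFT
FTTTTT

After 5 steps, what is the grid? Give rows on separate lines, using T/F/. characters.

Step 1: 5 trees catch fire, 2 burn out
  T.TTTT
  TTTTTT
  TTTTTT
  TTTTFT
  .TTF.F
  .FTTFT
Step 2: 8 trees catch fire, 5 burn out
  T.TTTT
  TTTTTT
  TTTTFT
  TTTF.F
  .FF...
  ..FF.F
Step 3: 5 trees catch fire, 8 burn out
  T.TTTT
  TTTTFT
  TTTF.F
  TFF...
  ......
  ......
Step 4: 6 trees catch fire, 5 burn out
  T.TTFT
  TTTF.F
  TFF...
  F.....
  ......
  ......
Step 5: 5 trees catch fire, 6 burn out
  T.TF.F
  TFF...
  F.....
  ......
  ......
  ......

T.TF.F
TFF...
F.....
......
......
......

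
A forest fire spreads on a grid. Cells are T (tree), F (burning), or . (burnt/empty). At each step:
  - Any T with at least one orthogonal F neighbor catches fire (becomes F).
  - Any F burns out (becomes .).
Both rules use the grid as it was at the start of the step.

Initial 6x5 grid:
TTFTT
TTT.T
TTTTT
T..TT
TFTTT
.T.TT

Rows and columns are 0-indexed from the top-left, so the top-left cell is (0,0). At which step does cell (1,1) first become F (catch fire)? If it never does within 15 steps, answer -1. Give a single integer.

Step 1: cell (1,1)='T' (+6 fires, +2 burnt)
Step 2: cell (1,1)='F' (+6 fires, +6 burnt)
  -> target ignites at step 2
Step 3: cell (1,1)='.' (+8 fires, +6 burnt)
Step 4: cell (1,1)='.' (+3 fires, +8 burnt)
Step 5: cell (1,1)='.' (+0 fires, +3 burnt)
  fire out at step 5

2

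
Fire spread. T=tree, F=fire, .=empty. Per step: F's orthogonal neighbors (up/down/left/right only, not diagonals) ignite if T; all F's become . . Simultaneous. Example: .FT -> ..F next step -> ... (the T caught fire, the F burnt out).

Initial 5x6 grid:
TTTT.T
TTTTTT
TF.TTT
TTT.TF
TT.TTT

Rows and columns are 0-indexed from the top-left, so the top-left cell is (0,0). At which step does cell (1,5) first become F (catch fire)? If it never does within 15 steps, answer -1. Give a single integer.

Step 1: cell (1,5)='T' (+6 fires, +2 burnt)
Step 2: cell (1,5)='F' (+9 fires, +6 burnt)
  -> target ignites at step 2
Step 3: cell (1,5)='.' (+8 fires, +9 burnt)
Step 4: cell (1,5)='.' (+1 fires, +8 burnt)
Step 5: cell (1,5)='.' (+0 fires, +1 burnt)
  fire out at step 5

2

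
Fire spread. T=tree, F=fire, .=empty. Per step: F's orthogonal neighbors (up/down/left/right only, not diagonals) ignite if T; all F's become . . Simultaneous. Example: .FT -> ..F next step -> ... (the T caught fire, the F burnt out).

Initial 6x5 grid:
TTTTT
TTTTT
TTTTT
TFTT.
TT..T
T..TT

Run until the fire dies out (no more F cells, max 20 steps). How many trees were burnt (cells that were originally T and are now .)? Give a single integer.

Answer: 21

Derivation:
Step 1: +4 fires, +1 burnt (F count now 4)
Step 2: +5 fires, +4 burnt (F count now 5)
Step 3: +5 fires, +5 burnt (F count now 5)
Step 4: +4 fires, +5 burnt (F count now 4)
Step 5: +2 fires, +4 burnt (F count now 2)
Step 6: +1 fires, +2 burnt (F count now 1)
Step 7: +0 fires, +1 burnt (F count now 0)
Fire out after step 7
Initially T: 24, now '.': 27
Total burnt (originally-T cells now '.'): 21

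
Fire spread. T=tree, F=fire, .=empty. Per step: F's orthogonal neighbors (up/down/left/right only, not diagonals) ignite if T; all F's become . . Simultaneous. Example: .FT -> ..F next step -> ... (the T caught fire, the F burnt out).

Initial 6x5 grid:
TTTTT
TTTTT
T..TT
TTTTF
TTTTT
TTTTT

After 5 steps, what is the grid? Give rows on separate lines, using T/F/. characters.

Step 1: 3 trees catch fire, 1 burn out
  TTTTT
  TTTTT
  T..TF
  TTTF.
  TTTTF
  TTTTT
Step 2: 5 trees catch fire, 3 burn out
  TTTTT
  TTTTF
  T..F.
  TTF..
  TTTF.
  TTTTF
Step 3: 5 trees catch fire, 5 burn out
  TTTTF
  TTTF.
  T....
  TF...
  TTF..
  TTTF.
Step 4: 5 trees catch fire, 5 burn out
  TTTF.
  TTF..
  T....
  F....
  TF...
  TTF..
Step 5: 5 trees catch fire, 5 burn out
  TTF..
  TF...
  F....
  .....
  F....
  TF...

TTF..
TF...
F....
.....
F....
TF...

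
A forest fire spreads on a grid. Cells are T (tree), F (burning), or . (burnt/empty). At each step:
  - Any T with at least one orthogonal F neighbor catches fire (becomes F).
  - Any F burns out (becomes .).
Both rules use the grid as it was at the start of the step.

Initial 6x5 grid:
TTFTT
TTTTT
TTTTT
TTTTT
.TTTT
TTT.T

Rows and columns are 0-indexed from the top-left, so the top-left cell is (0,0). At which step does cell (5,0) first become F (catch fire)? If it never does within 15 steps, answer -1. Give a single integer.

Step 1: cell (5,0)='T' (+3 fires, +1 burnt)
Step 2: cell (5,0)='T' (+5 fires, +3 burnt)
Step 3: cell (5,0)='T' (+5 fires, +5 burnt)
Step 4: cell (5,0)='T' (+5 fires, +5 burnt)
Step 5: cell (5,0)='T' (+5 fires, +5 burnt)
Step 6: cell (5,0)='T' (+2 fires, +5 burnt)
Step 7: cell (5,0)='F' (+2 fires, +2 burnt)
  -> target ignites at step 7
Step 8: cell (5,0)='.' (+0 fires, +2 burnt)
  fire out at step 8

7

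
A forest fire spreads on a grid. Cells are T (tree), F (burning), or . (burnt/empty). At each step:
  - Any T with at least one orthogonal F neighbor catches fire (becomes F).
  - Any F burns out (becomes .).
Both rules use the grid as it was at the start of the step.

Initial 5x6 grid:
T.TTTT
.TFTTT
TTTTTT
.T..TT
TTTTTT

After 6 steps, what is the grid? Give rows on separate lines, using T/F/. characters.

Step 1: 4 trees catch fire, 1 burn out
  T.FTTT
  .F.FTT
  TTFTTT
  .T..TT
  TTTTTT
Step 2: 4 trees catch fire, 4 burn out
  T..FTT
  ....FT
  TF.FTT
  .T..TT
  TTTTTT
Step 3: 5 trees catch fire, 4 burn out
  T...FT
  .....F
  F...FT
  .F..TT
  TTTTTT
Step 4: 4 trees catch fire, 5 burn out
  T....F
  ......
  .....F
  ....FT
  TFTTTT
Step 5: 4 trees catch fire, 4 burn out
  T.....
  ......
  ......
  .....F
  F.FTFT
Step 6: 2 trees catch fire, 4 burn out
  T.....
  ......
  ......
  ......
  ...F.F

T.....
......
......
......
...F.F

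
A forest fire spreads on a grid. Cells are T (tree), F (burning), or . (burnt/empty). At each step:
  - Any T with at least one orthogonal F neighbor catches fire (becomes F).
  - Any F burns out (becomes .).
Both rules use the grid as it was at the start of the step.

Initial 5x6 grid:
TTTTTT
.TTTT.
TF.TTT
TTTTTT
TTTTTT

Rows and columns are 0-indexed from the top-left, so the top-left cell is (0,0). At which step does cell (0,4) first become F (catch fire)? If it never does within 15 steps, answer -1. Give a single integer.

Step 1: cell (0,4)='T' (+3 fires, +1 burnt)
Step 2: cell (0,4)='T' (+5 fires, +3 burnt)
Step 3: cell (0,4)='T' (+6 fires, +5 burnt)
Step 4: cell (0,4)='T' (+5 fires, +6 burnt)
Step 5: cell (0,4)='F' (+4 fires, +5 burnt)
  -> target ignites at step 5
Step 6: cell (0,4)='.' (+3 fires, +4 burnt)
Step 7: cell (0,4)='.' (+0 fires, +3 burnt)
  fire out at step 7

5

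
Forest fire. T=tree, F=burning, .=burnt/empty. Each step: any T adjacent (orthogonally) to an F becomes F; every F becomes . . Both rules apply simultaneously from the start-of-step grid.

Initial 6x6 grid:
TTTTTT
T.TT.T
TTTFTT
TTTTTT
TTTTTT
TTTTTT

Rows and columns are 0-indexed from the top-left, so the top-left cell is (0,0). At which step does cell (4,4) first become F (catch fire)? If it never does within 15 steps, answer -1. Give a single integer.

Step 1: cell (4,4)='T' (+4 fires, +1 burnt)
Step 2: cell (4,4)='T' (+7 fires, +4 burnt)
Step 3: cell (4,4)='F' (+9 fires, +7 burnt)
  -> target ignites at step 3
Step 4: cell (4,4)='.' (+8 fires, +9 burnt)
Step 5: cell (4,4)='.' (+4 fires, +8 burnt)
Step 6: cell (4,4)='.' (+1 fires, +4 burnt)
Step 7: cell (4,4)='.' (+0 fires, +1 burnt)
  fire out at step 7

3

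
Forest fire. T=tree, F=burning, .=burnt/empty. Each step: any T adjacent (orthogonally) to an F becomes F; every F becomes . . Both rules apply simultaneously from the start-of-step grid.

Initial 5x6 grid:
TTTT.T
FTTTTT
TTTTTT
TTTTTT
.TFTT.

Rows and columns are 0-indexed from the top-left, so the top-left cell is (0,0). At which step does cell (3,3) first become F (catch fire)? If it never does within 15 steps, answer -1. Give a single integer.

Step 1: cell (3,3)='T' (+6 fires, +2 burnt)
Step 2: cell (3,3)='F' (+8 fires, +6 burnt)
  -> target ignites at step 2
Step 3: cell (3,3)='.' (+4 fires, +8 burnt)
Step 4: cell (3,3)='.' (+4 fires, +4 burnt)
Step 5: cell (3,3)='.' (+2 fires, +4 burnt)
Step 6: cell (3,3)='.' (+1 fires, +2 burnt)
Step 7: cell (3,3)='.' (+0 fires, +1 burnt)
  fire out at step 7

2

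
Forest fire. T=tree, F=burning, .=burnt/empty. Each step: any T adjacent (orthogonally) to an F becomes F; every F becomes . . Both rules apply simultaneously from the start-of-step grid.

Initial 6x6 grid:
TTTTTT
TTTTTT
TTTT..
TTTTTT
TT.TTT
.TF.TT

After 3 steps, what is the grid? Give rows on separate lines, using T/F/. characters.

Step 1: 1 trees catch fire, 1 burn out
  TTTTTT
  TTTTTT
  TTTT..
  TTTTTT
  TT.TTT
  .F..TT
Step 2: 1 trees catch fire, 1 burn out
  TTTTTT
  TTTTTT
  TTTT..
  TTTTTT
  TF.TTT
  ....TT
Step 3: 2 trees catch fire, 1 burn out
  TTTTTT
  TTTTTT
  TTTT..
  TFTTTT
  F..TTT
  ....TT

TTTTTT
TTTTTT
TTTT..
TFTTTT
F..TTT
....TT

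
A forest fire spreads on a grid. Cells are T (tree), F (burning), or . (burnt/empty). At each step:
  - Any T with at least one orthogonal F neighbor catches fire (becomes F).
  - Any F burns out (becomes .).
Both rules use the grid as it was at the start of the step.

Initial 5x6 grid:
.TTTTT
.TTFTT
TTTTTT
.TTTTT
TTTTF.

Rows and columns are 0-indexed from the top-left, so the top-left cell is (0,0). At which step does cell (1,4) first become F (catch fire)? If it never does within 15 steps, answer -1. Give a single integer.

Step 1: cell (1,4)='F' (+6 fires, +2 burnt)
  -> target ignites at step 1
Step 2: cell (1,4)='.' (+9 fires, +6 burnt)
Step 3: cell (1,4)='.' (+6 fires, +9 burnt)
Step 4: cell (1,4)='.' (+3 fires, +6 burnt)
Step 5: cell (1,4)='.' (+0 fires, +3 burnt)
  fire out at step 5

1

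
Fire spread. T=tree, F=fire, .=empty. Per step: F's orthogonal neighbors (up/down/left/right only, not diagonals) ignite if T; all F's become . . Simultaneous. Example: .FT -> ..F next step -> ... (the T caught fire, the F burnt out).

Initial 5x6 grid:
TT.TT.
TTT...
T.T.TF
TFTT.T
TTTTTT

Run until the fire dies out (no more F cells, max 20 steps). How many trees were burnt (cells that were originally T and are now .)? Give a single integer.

Answer: 18

Derivation:
Step 1: +5 fires, +2 burnt (F count now 5)
Step 2: +6 fires, +5 burnt (F count now 6)
Step 3: +4 fires, +6 burnt (F count now 4)
Step 4: +2 fires, +4 burnt (F count now 2)
Step 5: +1 fires, +2 burnt (F count now 1)
Step 6: +0 fires, +1 burnt (F count now 0)
Fire out after step 6
Initially T: 20, now '.': 28
Total burnt (originally-T cells now '.'): 18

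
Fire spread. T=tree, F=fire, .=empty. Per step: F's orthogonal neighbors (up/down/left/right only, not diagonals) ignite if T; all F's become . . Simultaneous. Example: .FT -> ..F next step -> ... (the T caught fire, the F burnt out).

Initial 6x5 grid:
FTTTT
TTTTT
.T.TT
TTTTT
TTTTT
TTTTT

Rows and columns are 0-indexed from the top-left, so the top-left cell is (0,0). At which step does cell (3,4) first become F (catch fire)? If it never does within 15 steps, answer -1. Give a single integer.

Step 1: cell (3,4)='T' (+2 fires, +1 burnt)
Step 2: cell (3,4)='T' (+2 fires, +2 burnt)
Step 3: cell (3,4)='T' (+3 fires, +2 burnt)
Step 4: cell (3,4)='T' (+3 fires, +3 burnt)
Step 5: cell (3,4)='T' (+5 fires, +3 burnt)
Step 6: cell (3,4)='T' (+5 fires, +5 burnt)
Step 7: cell (3,4)='F' (+4 fires, +5 burnt)
  -> target ignites at step 7
Step 8: cell (3,4)='.' (+2 fires, +4 burnt)
Step 9: cell (3,4)='.' (+1 fires, +2 burnt)
Step 10: cell (3,4)='.' (+0 fires, +1 burnt)
  fire out at step 10

7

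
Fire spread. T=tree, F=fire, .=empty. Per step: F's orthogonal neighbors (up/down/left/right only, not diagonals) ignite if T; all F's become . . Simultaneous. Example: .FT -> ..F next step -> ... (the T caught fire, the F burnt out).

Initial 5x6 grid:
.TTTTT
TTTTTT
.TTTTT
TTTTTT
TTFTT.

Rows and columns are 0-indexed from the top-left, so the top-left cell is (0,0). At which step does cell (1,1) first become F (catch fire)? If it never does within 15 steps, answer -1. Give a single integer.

Step 1: cell (1,1)='T' (+3 fires, +1 burnt)
Step 2: cell (1,1)='T' (+5 fires, +3 burnt)
Step 3: cell (1,1)='T' (+5 fires, +5 burnt)
Step 4: cell (1,1)='F' (+5 fires, +5 burnt)
  -> target ignites at step 4
Step 5: cell (1,1)='.' (+5 fires, +5 burnt)
Step 6: cell (1,1)='.' (+2 fires, +5 burnt)
Step 7: cell (1,1)='.' (+1 fires, +2 burnt)
Step 8: cell (1,1)='.' (+0 fires, +1 burnt)
  fire out at step 8

4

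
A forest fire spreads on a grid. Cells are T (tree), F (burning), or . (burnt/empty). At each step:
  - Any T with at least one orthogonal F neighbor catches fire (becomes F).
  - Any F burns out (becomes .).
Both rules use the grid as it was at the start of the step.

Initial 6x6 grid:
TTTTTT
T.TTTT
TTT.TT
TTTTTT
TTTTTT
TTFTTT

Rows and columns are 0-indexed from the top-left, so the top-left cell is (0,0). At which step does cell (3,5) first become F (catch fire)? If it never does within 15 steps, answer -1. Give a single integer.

Step 1: cell (3,5)='T' (+3 fires, +1 burnt)
Step 2: cell (3,5)='T' (+5 fires, +3 burnt)
Step 3: cell (3,5)='T' (+6 fires, +5 burnt)
Step 4: cell (3,5)='T' (+5 fires, +6 burnt)
Step 5: cell (3,5)='F' (+5 fires, +5 burnt)
  -> target ignites at step 5
Step 6: cell (3,5)='.' (+5 fires, +5 burnt)
Step 7: cell (3,5)='.' (+3 fires, +5 burnt)
Step 8: cell (3,5)='.' (+1 fires, +3 burnt)
Step 9: cell (3,5)='.' (+0 fires, +1 burnt)
  fire out at step 9

5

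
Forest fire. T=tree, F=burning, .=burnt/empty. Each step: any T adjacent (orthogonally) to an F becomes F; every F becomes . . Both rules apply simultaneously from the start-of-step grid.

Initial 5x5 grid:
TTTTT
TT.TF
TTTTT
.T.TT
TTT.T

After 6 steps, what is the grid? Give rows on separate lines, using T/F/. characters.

Step 1: 3 trees catch fire, 1 burn out
  TTTTF
  TT.F.
  TTTTF
  .T.TT
  TTT.T
Step 2: 3 trees catch fire, 3 burn out
  TTTF.
  TT...
  TTTF.
  .T.TF
  TTT.T
Step 3: 4 trees catch fire, 3 burn out
  TTF..
  TT...
  TTF..
  .T.F.
  TTT.F
Step 4: 2 trees catch fire, 4 burn out
  TF...
  TT...
  TF...
  .T...
  TTT..
Step 5: 4 trees catch fire, 2 burn out
  F....
  TF...
  F....
  .F...
  TTT..
Step 6: 2 trees catch fire, 4 burn out
  .....
  F....
  .....
  .....
  TFT..

.....
F....
.....
.....
TFT..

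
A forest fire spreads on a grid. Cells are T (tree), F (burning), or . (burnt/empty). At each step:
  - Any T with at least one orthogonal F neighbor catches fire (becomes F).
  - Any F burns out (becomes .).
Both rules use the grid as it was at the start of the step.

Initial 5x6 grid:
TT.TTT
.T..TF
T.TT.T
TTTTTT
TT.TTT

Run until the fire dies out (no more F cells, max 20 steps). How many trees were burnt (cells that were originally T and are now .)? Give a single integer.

Answer: 19

Derivation:
Step 1: +3 fires, +1 burnt (F count now 3)
Step 2: +2 fires, +3 burnt (F count now 2)
Step 3: +3 fires, +2 burnt (F count now 3)
Step 4: +2 fires, +3 burnt (F count now 2)
Step 5: +3 fires, +2 burnt (F count now 3)
Step 6: +2 fires, +3 burnt (F count now 2)
Step 7: +2 fires, +2 burnt (F count now 2)
Step 8: +2 fires, +2 burnt (F count now 2)
Step 9: +0 fires, +2 burnt (F count now 0)
Fire out after step 9
Initially T: 22, now '.': 27
Total burnt (originally-T cells now '.'): 19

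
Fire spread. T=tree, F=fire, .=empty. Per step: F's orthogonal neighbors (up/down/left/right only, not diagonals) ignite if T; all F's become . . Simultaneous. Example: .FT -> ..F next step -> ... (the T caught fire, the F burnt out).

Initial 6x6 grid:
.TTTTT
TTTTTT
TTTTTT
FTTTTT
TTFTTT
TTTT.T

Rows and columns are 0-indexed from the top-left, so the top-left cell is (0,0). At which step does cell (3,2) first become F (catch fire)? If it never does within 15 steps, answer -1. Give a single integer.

Step 1: cell (3,2)='F' (+7 fires, +2 burnt)
  -> target ignites at step 1
Step 2: cell (3,2)='.' (+8 fires, +7 burnt)
Step 3: cell (3,2)='.' (+5 fires, +8 burnt)
Step 4: cell (3,2)='.' (+6 fires, +5 burnt)
Step 5: cell (3,2)='.' (+3 fires, +6 burnt)
Step 6: cell (3,2)='.' (+2 fires, +3 burnt)
Step 7: cell (3,2)='.' (+1 fires, +2 burnt)
Step 8: cell (3,2)='.' (+0 fires, +1 burnt)
  fire out at step 8

1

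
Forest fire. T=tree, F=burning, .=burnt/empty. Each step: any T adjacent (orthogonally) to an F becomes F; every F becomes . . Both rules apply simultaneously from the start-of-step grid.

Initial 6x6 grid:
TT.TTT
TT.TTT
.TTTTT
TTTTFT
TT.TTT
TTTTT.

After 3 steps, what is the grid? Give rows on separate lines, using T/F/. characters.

Step 1: 4 trees catch fire, 1 burn out
  TT.TTT
  TT.TTT
  .TTTFT
  TTTF.F
  TT.TFT
  TTTTT.
Step 2: 7 trees catch fire, 4 burn out
  TT.TTT
  TT.TFT
  .TTF.F
  TTF...
  TT.F.F
  TTTTF.
Step 3: 6 trees catch fire, 7 burn out
  TT.TFT
  TT.F.F
  .TF...
  TF....
  TT....
  TTTF..

TT.TFT
TT.F.F
.TF...
TF....
TT....
TTTF..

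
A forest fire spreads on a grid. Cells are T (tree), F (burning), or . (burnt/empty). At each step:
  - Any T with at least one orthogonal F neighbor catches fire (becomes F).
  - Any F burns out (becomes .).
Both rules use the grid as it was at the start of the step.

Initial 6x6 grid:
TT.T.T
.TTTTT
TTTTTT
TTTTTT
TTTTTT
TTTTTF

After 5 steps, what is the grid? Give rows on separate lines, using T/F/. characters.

Step 1: 2 trees catch fire, 1 burn out
  TT.T.T
  .TTTTT
  TTTTTT
  TTTTTT
  TTTTTF
  TTTTF.
Step 2: 3 trees catch fire, 2 burn out
  TT.T.T
  .TTTTT
  TTTTTT
  TTTTTF
  TTTTF.
  TTTF..
Step 3: 4 trees catch fire, 3 burn out
  TT.T.T
  .TTTTT
  TTTTTF
  TTTTF.
  TTTF..
  TTF...
Step 4: 5 trees catch fire, 4 burn out
  TT.T.T
  .TTTTF
  TTTTF.
  TTTF..
  TTF...
  TF....
Step 5: 6 trees catch fire, 5 burn out
  TT.T.F
  .TTTF.
  TTTF..
  TTF...
  TF....
  F.....

TT.T.F
.TTTF.
TTTF..
TTF...
TF....
F.....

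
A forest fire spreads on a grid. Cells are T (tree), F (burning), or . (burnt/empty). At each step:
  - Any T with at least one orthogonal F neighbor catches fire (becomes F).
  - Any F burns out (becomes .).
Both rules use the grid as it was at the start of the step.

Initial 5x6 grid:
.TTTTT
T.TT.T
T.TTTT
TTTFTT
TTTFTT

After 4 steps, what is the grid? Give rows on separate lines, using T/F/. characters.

Step 1: 5 trees catch fire, 2 burn out
  .TTTTT
  T.TT.T
  T.TFTT
  TTF.FT
  TTF.FT
Step 2: 7 trees catch fire, 5 burn out
  .TTTTT
  T.TF.T
  T.F.FT
  TF...F
  TF...F
Step 3: 5 trees catch fire, 7 burn out
  .TTFTT
  T.F..T
  T....F
  F.....
  F.....
Step 4: 4 trees catch fire, 5 burn out
  .TF.FT
  T....F
  F.....
  ......
  ......

.TF.FT
T....F
F.....
......
......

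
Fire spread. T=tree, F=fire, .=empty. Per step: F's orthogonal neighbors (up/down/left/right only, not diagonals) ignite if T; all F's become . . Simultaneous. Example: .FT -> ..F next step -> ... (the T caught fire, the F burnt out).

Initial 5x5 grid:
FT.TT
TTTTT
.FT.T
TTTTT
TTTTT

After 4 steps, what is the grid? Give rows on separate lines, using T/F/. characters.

Step 1: 5 trees catch fire, 2 burn out
  .F.TT
  FFTTT
  ..F.T
  TFTTT
  TTTTT
Step 2: 4 trees catch fire, 5 burn out
  ...TT
  ..FTT
  ....T
  F.FTT
  TFTTT
Step 3: 4 trees catch fire, 4 burn out
  ...TT
  ...FT
  ....T
  ...FT
  F.FTT
Step 4: 4 trees catch fire, 4 burn out
  ...FT
  ....F
  ....T
  ....F
  ...FT

...FT
....F
....T
....F
...FT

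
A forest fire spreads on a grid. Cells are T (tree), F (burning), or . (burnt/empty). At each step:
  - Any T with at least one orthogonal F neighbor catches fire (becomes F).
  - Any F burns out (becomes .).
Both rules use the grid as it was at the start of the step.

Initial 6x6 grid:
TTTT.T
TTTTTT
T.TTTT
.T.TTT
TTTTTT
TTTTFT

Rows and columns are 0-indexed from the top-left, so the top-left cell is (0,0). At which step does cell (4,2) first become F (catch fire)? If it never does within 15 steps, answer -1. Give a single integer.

Step 1: cell (4,2)='T' (+3 fires, +1 burnt)
Step 2: cell (4,2)='T' (+4 fires, +3 burnt)
Step 3: cell (4,2)='F' (+5 fires, +4 burnt)
  -> target ignites at step 3
Step 4: cell (4,2)='.' (+5 fires, +5 burnt)
Step 5: cell (4,2)='.' (+5 fires, +5 burnt)
Step 6: cell (4,2)='.' (+3 fires, +5 burnt)
Step 7: cell (4,2)='.' (+2 fires, +3 burnt)
Step 8: cell (4,2)='.' (+2 fires, +2 burnt)
Step 9: cell (4,2)='.' (+2 fires, +2 burnt)
Step 10: cell (4,2)='.' (+0 fires, +2 burnt)
  fire out at step 10

3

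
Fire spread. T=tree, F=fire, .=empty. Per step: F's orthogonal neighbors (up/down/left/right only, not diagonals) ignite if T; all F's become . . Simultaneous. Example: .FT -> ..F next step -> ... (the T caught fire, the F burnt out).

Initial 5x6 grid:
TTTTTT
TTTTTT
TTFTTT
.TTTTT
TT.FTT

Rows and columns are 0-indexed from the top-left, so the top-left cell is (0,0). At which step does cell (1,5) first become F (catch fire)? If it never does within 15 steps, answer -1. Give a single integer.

Step 1: cell (1,5)='T' (+6 fires, +2 burnt)
Step 2: cell (1,5)='T' (+8 fires, +6 burnt)
Step 3: cell (1,5)='T' (+7 fires, +8 burnt)
Step 4: cell (1,5)='F' (+4 fires, +7 burnt)
  -> target ignites at step 4
Step 5: cell (1,5)='.' (+1 fires, +4 burnt)
Step 6: cell (1,5)='.' (+0 fires, +1 burnt)
  fire out at step 6

4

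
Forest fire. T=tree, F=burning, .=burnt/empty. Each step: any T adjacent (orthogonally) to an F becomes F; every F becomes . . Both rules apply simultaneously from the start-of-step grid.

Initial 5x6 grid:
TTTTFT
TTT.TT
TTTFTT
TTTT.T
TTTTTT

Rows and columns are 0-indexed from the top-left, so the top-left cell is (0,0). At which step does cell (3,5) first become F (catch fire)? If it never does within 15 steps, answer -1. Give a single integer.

Step 1: cell (3,5)='T' (+6 fires, +2 burnt)
Step 2: cell (3,5)='T' (+7 fires, +6 burnt)
Step 3: cell (3,5)='F' (+7 fires, +7 burnt)
  -> target ignites at step 3
Step 4: cell (3,5)='.' (+5 fires, +7 burnt)
Step 5: cell (3,5)='.' (+1 fires, +5 burnt)
Step 6: cell (3,5)='.' (+0 fires, +1 burnt)
  fire out at step 6

3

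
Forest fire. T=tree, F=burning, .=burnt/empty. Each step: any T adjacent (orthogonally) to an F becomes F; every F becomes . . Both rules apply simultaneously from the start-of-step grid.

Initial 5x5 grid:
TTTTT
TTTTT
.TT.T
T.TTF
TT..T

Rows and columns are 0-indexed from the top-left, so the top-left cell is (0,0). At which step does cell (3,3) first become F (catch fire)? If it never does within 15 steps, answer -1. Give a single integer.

Step 1: cell (3,3)='F' (+3 fires, +1 burnt)
  -> target ignites at step 1
Step 2: cell (3,3)='.' (+2 fires, +3 burnt)
Step 3: cell (3,3)='.' (+3 fires, +2 burnt)
Step 4: cell (3,3)='.' (+3 fires, +3 burnt)
Step 5: cell (3,3)='.' (+2 fires, +3 burnt)
Step 6: cell (3,3)='.' (+2 fires, +2 burnt)
Step 7: cell (3,3)='.' (+1 fires, +2 burnt)
Step 8: cell (3,3)='.' (+0 fires, +1 burnt)
  fire out at step 8

1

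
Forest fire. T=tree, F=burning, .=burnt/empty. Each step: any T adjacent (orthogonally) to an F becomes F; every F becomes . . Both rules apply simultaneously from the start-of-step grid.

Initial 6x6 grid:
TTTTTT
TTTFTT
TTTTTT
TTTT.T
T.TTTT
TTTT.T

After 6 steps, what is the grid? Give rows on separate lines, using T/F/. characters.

Step 1: 4 trees catch fire, 1 burn out
  TTTFTT
  TTF.FT
  TTTFTT
  TTTT.T
  T.TTTT
  TTTT.T
Step 2: 7 trees catch fire, 4 burn out
  TTF.FT
  TF...F
  TTF.FT
  TTTF.T
  T.TTTT
  TTTT.T
Step 3: 7 trees catch fire, 7 burn out
  TF...F
  F.....
  TF...F
  TTF..T
  T.TFTT
  TTTT.T
Step 4: 7 trees catch fire, 7 burn out
  F.....
  ......
  F.....
  TF...F
  T.F.FT
  TTTF.T
Step 5: 3 trees catch fire, 7 burn out
  ......
  ......
  ......
  F.....
  T....F
  TTF..T
Step 6: 3 trees catch fire, 3 burn out
  ......
  ......
  ......
  ......
  F.....
  TF...F

......
......
......
......
F.....
TF...F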